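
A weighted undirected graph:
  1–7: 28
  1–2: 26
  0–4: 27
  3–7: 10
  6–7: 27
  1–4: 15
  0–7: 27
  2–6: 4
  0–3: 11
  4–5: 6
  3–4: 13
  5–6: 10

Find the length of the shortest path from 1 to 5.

21

A few of the 1→5 routes:
1 - 2 - 6 - 5: 26 + 4 + 10 = 40
1 - 4 - 5: 15 + 6 = 21
1 - 7 - 3 - 4 - 5: 28 + 10 + 13 + 6 = 57
Best route has total 21.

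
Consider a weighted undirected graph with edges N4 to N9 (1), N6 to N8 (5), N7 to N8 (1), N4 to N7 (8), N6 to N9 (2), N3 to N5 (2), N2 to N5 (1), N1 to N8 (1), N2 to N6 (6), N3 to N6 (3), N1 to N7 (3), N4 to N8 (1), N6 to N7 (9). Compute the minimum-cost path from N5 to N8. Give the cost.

9

Comparing a few candidate routes:
N5-N3-N6-N8: 2 + 3 + 5 = 10
N5-N2-N6-N9-N4-N8: 1 + 6 + 2 + 1 + 1 = 11
N5-N3-N6-N9-N4-N8: 2 + 3 + 2 + 1 + 1 = 9
N5-N2-N6-N8: 1 + 6 + 5 = 12
Shortest: 9.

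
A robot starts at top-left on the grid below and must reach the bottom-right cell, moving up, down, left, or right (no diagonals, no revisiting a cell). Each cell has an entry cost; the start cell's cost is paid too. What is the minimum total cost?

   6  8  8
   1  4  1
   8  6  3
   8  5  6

21

Path [0,0]→[1,0]→[1,1]→[1,2]→[2,2]→[3,2]: 6 + 1 + 4 + 1 + 3 + 6 = 21.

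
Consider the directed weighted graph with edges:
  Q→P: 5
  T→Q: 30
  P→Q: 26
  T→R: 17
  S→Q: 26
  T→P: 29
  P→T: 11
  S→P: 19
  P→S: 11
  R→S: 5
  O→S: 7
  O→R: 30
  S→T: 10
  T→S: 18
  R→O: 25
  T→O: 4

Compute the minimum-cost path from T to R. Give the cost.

17

Candidate routes:
T -> O -> R: 4 + 30 = 34
T -> R: 17
The minimum is 17.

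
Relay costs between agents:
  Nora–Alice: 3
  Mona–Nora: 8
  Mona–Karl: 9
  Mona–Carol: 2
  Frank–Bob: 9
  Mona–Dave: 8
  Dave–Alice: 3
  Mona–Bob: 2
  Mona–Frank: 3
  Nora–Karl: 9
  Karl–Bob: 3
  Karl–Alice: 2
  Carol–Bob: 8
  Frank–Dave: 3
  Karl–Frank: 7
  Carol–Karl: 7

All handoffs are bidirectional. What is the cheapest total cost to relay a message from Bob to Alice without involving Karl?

Checking several routes:
Bob - Mona - Dave - Alice: 2 + 8 + 3 = 13
Bob - Frank - Dave - Alice: 9 + 3 + 3 = 15
Bob - Mona - Frank - Dave - Alice: 2 + 3 + 3 + 3 = 11
Bob - Mona - Nora - Alice: 2 + 8 + 3 = 13
Bob - Carol - Mona - Frank - Dave - Alice: 8 + 2 + 3 + 3 + 3 = 19
Best route has total 11.

11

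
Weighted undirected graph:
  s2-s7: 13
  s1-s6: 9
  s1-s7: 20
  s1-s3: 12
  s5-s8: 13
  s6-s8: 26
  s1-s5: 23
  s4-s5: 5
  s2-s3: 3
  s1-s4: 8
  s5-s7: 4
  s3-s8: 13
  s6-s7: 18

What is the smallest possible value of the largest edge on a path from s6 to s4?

Comparing a few candidate routes:
s6→s1→s4: max(9, 8) = 9
s6→s1→s3→s8→s5→s4: max(9, 12, 13, 13, 5) = 13
s6→s1→s3→s2→s7→s5→s4: max(9, 12, 3, 13, 4, 5) = 13
s6→s7→s2→s3→s8→s5→s4: max(18, 13, 3, 13, 13, 5) = 18
s6→s7→s5→s8→s3→s1→s4: max(18, 4, 13, 13, 12, 8) = 18
s6→s7→s5→s4: max(18, 4, 5) = 18
Best route has worst link 9.

9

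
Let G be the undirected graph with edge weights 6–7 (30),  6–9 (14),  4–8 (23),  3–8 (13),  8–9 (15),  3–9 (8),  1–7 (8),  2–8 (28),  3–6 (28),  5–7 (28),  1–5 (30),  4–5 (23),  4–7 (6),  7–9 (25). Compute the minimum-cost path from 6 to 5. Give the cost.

Comparing a few candidate routes:
6-7-4-5: 30 + 6 + 23 = 59
6-7-1-5: 30 + 8 + 30 = 68
6-9-7-5: 14 + 25 + 28 = 67
6-7-5: 30 + 28 = 58
6-9-8-4-5: 14 + 15 + 23 + 23 = 75
6-9-7-4-5: 14 + 25 + 6 + 23 = 68
Best route has total 58.

58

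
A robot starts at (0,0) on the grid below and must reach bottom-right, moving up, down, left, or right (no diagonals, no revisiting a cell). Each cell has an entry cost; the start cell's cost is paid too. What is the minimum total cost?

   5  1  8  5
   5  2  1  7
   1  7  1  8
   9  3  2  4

Best path: (0,0) (0,1) (1,1) (1,2) (2,2) (3,2) (3,3)
Cost: 5 + 1 + 2 + 1 + 1 + 2 + 4 = 16

16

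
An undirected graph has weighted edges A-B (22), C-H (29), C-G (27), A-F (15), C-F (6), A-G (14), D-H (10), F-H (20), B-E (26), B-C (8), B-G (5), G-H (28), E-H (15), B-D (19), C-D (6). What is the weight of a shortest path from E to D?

25

Checking several routes:
E - B - C - D: 26 + 8 + 6 = 40
E - H - D: 15 + 10 = 25
E - B - D: 26 + 19 = 45
E - H - C - D: 15 + 29 + 6 = 50
E - H - F - C - D: 15 + 20 + 6 + 6 = 47
The minimum is 25.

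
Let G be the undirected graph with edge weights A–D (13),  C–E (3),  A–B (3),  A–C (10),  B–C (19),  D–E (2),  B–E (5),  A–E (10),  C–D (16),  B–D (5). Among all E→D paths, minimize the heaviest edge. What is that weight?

2

A few of the E→D routes:
E → C → A → B → D: max(3, 10, 3, 5) = 10
E → D: max(2) = 2
E → B → D: max(5, 5) = 5
E → B → A → D: max(5, 3, 13) = 13
E → A → B → D: max(10, 3, 5) = 10
E → C → A → D: max(3, 10, 13) = 13
Smallest bottleneck: 2.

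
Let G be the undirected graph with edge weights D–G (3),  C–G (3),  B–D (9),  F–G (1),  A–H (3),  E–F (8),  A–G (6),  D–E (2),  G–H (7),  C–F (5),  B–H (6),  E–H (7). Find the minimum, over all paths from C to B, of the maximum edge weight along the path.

6

Comparing a few candidate routes:
C - F - G - D - E - H - B: max(5, 1, 3, 2, 7, 6) = 7
C - G - D - E - H - B: max(3, 3, 2, 7, 6) = 7
C - F - G - H - B: max(5, 1, 7, 6) = 7
C - F - G - A - H - B: max(5, 1, 6, 3, 6) = 6
C - G - H - B: max(3, 7, 6) = 7
C - G - A - H - B: max(3, 6, 3, 6) = 6
Best route has worst link 6.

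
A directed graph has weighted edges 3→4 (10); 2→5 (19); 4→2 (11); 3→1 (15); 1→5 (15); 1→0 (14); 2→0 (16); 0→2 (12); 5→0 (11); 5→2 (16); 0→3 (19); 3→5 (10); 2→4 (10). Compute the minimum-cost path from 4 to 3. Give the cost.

Paths from 4 to 3:
4 -> 2 -> 0 -> 3: 11 + 16 + 19 = 46
4 -> 2 -> 5 -> 0 -> 3: 11 + 19 + 11 + 19 = 60
Best route has total 46.

46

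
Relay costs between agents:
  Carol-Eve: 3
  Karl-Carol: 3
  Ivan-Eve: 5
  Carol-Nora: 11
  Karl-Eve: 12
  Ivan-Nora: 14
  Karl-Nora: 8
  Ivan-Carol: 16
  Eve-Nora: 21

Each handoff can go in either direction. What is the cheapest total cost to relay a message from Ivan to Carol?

8

Checking several routes:
Ivan - Nora - Carol: 14 + 11 = 25
Ivan - Carol: 16
Ivan - Eve - Carol: 5 + 3 = 8
Ivan - Nora - Karl - Carol: 14 + 8 + 3 = 25
Ivan - Eve - Karl - Carol: 5 + 12 + 3 = 20
Shortest: 8.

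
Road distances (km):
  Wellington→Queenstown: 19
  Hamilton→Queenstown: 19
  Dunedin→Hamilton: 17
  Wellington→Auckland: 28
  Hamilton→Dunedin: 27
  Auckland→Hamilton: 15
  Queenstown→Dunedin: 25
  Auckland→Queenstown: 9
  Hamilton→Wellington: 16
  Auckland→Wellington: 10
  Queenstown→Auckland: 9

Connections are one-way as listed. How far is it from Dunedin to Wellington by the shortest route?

Routes from Dunedin to Wellington:
Dunedin→Hamilton→Queenstown→Auckland→Wellington: 17 + 19 + 9 + 10 = 55
Dunedin→Hamilton→Wellington: 17 + 16 = 33
Shortest: 33 km.

33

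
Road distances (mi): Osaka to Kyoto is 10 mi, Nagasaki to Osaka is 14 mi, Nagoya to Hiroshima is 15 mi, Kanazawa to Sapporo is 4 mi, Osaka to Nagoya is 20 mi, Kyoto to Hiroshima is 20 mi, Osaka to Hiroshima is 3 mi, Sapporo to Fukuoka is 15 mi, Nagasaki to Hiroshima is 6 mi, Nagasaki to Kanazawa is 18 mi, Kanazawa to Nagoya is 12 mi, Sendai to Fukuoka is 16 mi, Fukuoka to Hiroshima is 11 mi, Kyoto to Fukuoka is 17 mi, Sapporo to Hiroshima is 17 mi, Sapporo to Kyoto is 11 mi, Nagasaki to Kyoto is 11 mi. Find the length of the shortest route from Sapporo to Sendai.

31

Checking several routes:
Sapporo→Fukuoka→Sendai: 15 + 16 = 31
Sapporo→Kyoto→Fukuoka→Sendai: 11 + 17 + 16 = 44
Sapporo→Hiroshima→Fukuoka→Sendai: 17 + 11 + 16 = 44
The minimum is 31 mi.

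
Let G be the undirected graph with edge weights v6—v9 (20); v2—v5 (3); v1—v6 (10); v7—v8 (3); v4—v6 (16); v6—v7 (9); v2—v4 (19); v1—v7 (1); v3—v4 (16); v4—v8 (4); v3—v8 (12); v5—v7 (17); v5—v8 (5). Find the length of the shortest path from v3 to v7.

Comparing a few candidate routes:
v3 → v4 → v8 → v7: 16 + 4 + 3 = 23
v3 → v8 → v7: 12 + 3 = 15
v3 → v8 → v5 → v7: 12 + 5 + 17 = 34
Shortest: 15.

15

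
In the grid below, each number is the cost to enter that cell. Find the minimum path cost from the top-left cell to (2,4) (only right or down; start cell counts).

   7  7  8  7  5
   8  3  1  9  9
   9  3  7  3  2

30

Best path: (0,0)→(0,1)→(1,1)→(1,2)→(2,2)→(2,3)→(2,4)
Cost: 7 + 7 + 3 + 1 + 7 + 3 + 2 = 30
(Top row then right column would cost 45.)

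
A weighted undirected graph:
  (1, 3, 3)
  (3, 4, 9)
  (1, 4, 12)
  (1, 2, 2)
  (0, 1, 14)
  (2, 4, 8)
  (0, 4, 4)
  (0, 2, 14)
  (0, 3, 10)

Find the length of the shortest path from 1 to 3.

A few of the 1→3 routes:
1 - 2 - 4 - 0 - 3: 2 + 8 + 4 + 10 = 24
1 - 2 - 4 - 3: 2 + 8 + 9 = 19
1 - 0 - 3: 14 + 10 = 24
1 - 4 - 3: 12 + 9 = 21
1 - 3: 3
Shortest: 3.

3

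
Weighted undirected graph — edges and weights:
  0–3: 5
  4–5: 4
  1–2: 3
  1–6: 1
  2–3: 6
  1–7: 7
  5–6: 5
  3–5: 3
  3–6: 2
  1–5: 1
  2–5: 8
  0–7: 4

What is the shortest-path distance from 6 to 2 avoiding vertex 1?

8

Paths from 6 to 2 avoiding 1:
6 - 3 - 2: 2 + 6 = 8
6 - 5 - 2: 5 + 8 = 13
6 - 5 - 3 - 2: 5 + 3 + 6 = 14
6 - 3 - 5 - 2: 2 + 3 + 8 = 13
The minimum is 8.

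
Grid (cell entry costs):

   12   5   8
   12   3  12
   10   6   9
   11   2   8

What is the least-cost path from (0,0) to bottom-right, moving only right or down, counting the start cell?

36

Cheapest: [0,0] → [0,1] → [1,1] → [2,1] → [3,1] → [3,2]
  12 + 5 + 3 + 6 + 2 + 8 = 36
(Top row then right column would cost 54.)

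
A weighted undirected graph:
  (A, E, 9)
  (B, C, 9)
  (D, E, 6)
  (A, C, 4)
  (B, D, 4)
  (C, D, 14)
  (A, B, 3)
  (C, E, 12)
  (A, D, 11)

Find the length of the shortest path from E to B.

10

Some routes from E to B:
E-C-A-B: 12 + 4 + 3 = 19
E-A-C-B: 9 + 4 + 9 = 22
E-A-B: 9 + 3 = 12
E-D-A-B: 6 + 11 + 3 = 20
E-C-B: 12 + 9 = 21
E-D-B: 6 + 4 = 10
Best route has total 10.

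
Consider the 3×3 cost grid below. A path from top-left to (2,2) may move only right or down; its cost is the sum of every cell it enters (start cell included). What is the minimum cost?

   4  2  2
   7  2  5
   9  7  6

Path [0,0]→[0,1]→[0,2]→[1,2]→[2,2]: 4 + 2 + 2 + 5 + 6 = 19.

19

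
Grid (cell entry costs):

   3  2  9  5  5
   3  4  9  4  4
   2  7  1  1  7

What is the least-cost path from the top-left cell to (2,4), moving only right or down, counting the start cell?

Path [0,0] [1,0] [2,0] [2,1] [2,2] [2,3] [2,4]: 3 + 3 + 2 + 7 + 1 + 1 + 7 = 24.
For comparison, the top-then-right route costs 35.

24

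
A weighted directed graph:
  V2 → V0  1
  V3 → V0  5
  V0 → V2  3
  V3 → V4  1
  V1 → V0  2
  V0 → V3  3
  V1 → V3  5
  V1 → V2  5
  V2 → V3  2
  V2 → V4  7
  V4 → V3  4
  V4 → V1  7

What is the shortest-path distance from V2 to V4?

3

Routes from V2 to V4:
V2 - V3 - V4: 2 + 1 = 3
V2 - V4: 7
V2 - V0 - V3 - V4: 1 + 3 + 1 = 5
Shortest: 3.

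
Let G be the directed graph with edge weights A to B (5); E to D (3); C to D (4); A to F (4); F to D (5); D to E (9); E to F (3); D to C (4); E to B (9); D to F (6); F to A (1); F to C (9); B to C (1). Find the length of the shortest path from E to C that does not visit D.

10

Paths from E to C avoiding D:
E→F→A→B→C: 3 + 1 + 5 + 1 = 10
E→F→C: 3 + 9 = 12
E→B→C: 9 + 1 = 10
The minimum is 10.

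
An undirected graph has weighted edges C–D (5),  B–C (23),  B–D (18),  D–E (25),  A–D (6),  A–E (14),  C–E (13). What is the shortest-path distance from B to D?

Paths from B to D:
B → C → E → A → D: 23 + 13 + 14 + 6 = 56
B → C → D: 23 + 5 = 28
B → C → E → D: 23 + 13 + 25 = 61
B → D: 18
The minimum is 18.

18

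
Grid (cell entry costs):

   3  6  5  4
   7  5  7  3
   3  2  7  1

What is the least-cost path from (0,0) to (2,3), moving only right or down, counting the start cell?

Cheapest: (0,0)→(0,1)→(0,2)→(0,3)→(1,3)→(2,3)
  3 + 6 + 5 + 4 + 3 + 1 = 22

22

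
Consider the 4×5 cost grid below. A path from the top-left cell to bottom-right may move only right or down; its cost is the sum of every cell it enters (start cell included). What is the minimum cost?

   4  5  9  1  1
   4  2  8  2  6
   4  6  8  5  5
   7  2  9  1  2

Take (0,0) → (1,0) → (1,1) → (1,2) → (1,3) → (2,3) → (3,3) → (3,4) for a total of 4 + 4 + 2 + 8 + 2 + 5 + 1 + 2 = 28.

28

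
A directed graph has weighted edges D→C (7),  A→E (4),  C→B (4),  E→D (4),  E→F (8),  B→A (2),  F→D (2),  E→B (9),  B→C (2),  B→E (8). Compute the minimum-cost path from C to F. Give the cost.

18

Candidate routes:
C - B - A - E - F: 4 + 2 + 4 + 8 = 18
C - B - E - F: 4 + 8 + 8 = 20
The minimum is 18.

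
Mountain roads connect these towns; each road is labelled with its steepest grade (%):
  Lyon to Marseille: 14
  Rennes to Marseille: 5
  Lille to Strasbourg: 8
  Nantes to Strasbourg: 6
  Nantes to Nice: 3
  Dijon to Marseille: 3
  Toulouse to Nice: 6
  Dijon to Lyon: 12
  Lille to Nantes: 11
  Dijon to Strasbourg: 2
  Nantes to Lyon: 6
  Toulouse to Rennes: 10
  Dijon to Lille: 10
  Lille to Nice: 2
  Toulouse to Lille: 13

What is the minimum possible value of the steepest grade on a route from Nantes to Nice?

3

Some routes from Nantes to Nice:
Nantes → Nice: max(3) = 3
Nantes → Strasbourg → Dijon → Marseille → Rennes → Toulouse → Nice: max(6, 2, 3, 5, 10, 6) = 10
Nantes → Strasbourg → Dijon → Lille → Nice: max(6, 2, 10, 2) = 10
Nantes → Strasbourg → Lille → Nice: max(6, 8, 2) = 8
Smallest bottleneck: 3%.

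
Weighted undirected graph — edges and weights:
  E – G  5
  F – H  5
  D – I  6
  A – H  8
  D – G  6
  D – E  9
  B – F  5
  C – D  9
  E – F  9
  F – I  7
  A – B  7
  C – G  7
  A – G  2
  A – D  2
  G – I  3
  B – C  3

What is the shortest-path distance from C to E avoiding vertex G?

17

Checking several routes:
C → D → E: 9 + 9 = 18
C → B → F → I → D → E: 3 + 5 + 7 + 6 + 9 = 30
C → B → F → E: 3 + 5 + 9 = 17
C → B → A → D → E: 3 + 7 + 2 + 9 = 21
Best route has total 17.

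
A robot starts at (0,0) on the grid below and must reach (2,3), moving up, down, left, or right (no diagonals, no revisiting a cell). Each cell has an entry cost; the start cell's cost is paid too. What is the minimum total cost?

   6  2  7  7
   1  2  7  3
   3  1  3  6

Best path: r0c0 → r1c0 → r1c1 → r2c1 → r2c2 → r2c3
Cost: 6 + 1 + 2 + 1 + 3 + 6 = 19

19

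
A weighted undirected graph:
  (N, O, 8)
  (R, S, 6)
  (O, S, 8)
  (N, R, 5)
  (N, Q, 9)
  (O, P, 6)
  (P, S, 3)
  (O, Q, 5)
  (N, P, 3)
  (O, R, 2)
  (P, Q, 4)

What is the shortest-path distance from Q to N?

7

A few of the Q→N routes:
Q → P → N: 4 + 3 = 7
Q → O → R → N: 5 + 2 + 5 = 12
Q → N: 9
Shortest: 7.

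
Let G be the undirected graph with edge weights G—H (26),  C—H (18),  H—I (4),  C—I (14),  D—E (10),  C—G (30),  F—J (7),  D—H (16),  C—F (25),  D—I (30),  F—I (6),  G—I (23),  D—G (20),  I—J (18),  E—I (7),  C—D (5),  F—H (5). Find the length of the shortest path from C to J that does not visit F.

Comparing a few candidate routes:
C-H-I-J: 18 + 4 + 18 = 40
C-D-H-I-J: 5 + 16 + 4 + 18 = 43
C-D-I-J: 5 + 30 + 18 = 53
C-I-J: 14 + 18 = 32
C-D-E-I-J: 5 + 10 + 7 + 18 = 40
C-D-G-I-J: 5 + 20 + 23 + 18 = 66
Shortest: 32.

32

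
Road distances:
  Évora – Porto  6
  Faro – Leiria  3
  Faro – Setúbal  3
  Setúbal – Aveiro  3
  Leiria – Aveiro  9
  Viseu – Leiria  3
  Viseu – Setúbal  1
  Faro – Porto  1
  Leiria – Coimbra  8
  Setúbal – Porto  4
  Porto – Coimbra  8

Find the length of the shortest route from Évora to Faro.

7

A few of the Évora→Faro routes:
Évora-Porto-Coimbra-Leiria-Faro: 6 + 8 + 8 + 3 = 25
Évora-Porto-Faro: 6 + 1 = 7
Évora-Porto-Setúbal-Faro: 6 + 4 + 3 = 13
Évora-Porto-Setúbal-Aveiro-Leiria-Faro: 6 + 4 + 3 + 9 + 3 = 25
Évora-Porto-Setúbal-Viseu-Leiria-Faro: 6 + 4 + 1 + 3 + 3 = 17
Évora-Porto-Coimbra-Leiria-Viseu-Setúbal-Faro: 6 + 8 + 8 + 3 + 1 + 3 = 29
Shortest: 7.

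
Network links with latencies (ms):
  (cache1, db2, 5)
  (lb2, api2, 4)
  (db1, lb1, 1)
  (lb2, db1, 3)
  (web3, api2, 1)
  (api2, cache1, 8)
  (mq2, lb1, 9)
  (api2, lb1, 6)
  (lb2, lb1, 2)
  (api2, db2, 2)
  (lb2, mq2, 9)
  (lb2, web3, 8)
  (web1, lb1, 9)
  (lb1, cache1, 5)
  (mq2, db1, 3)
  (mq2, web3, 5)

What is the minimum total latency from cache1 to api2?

Some routes from cache1 to api2:
cache1→lb1→api2: 5 + 6 = 11
cache1→lb1→lb2→api2: 5 + 2 + 4 = 11
cache1→db2→api2: 5 + 2 = 7
cache1→api2: 8
The minimum is 7 ms.

7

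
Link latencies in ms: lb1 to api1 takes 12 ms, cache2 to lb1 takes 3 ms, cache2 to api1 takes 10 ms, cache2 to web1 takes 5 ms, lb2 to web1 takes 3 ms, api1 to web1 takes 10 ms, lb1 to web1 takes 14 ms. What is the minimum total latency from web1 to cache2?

Checking several routes:
web1 → api1 → cache2: 10 + 10 = 20
web1 → api1 → lb1 → cache2: 10 + 12 + 3 = 25
web1 → cache2: 5
web1 → lb1 → cache2: 14 + 3 = 17
Best route has total 5 ms.

5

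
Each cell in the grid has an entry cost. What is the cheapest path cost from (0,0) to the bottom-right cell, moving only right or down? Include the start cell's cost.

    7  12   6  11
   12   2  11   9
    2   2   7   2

Cheapest: [0,0] → [0,1] → [1,1] → [2,1] → [2,2] → [2,3]
  7 + 12 + 2 + 2 + 7 + 2 = 32
For comparison, the top-then-right route costs 47.

32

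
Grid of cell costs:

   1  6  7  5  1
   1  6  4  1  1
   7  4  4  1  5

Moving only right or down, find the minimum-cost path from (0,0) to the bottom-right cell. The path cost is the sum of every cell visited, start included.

19

Path r0c0 → r1c0 → r1c1 → r1c2 → r1c3 → r1c4 → r2c4: 1 + 1 + 6 + 4 + 1 + 1 + 5 = 19.
(Top row then right column would cost 26.)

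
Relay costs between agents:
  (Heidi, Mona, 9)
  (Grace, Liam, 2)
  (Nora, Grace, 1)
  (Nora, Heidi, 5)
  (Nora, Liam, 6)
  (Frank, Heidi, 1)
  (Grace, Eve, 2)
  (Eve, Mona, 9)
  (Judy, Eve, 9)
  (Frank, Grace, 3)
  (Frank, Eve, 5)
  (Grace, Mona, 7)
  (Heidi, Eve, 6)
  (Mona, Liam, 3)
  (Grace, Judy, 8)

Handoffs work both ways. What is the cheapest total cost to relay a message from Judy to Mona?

13

Some routes from Judy to Mona:
Judy → Eve → Grace → Liam → Mona: 9 + 2 + 2 + 3 = 16
Judy → Grace → Nora → Liam → Mona: 8 + 1 + 6 + 3 = 18
Judy → Eve → Mona: 9 + 9 = 18
Judy → Grace → Mona: 8 + 7 = 15
Judy → Grace → Liam → Mona: 8 + 2 + 3 = 13
Judy → Eve → Grace → Mona: 9 + 2 + 7 = 18
Shortest: 13.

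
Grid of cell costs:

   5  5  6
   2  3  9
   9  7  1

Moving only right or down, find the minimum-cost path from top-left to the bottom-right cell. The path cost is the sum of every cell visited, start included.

18

Path (0,0) → (1,0) → (1,1) → (2,1) → (2,2): 5 + 2 + 3 + 7 + 1 = 18.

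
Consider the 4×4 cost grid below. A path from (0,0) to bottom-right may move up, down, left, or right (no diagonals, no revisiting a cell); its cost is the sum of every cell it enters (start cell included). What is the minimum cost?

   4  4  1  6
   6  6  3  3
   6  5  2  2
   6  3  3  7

One optimal route is (0,0) (0,1) (0,2) (1,2) (2,2) (2,3) (3,3).
Its cost is 4 + 4 + 1 + 3 + 2 + 2 + 7 = 23.

23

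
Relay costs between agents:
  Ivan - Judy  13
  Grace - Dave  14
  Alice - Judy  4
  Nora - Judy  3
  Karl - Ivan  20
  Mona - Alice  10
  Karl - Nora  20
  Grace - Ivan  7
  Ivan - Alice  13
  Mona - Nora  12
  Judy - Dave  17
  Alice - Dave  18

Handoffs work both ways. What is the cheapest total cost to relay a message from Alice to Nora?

7

A few of the Alice→Nora routes:
Alice→Mona→Nora: 10 + 12 = 22
Alice→Ivan→Judy→Nora: 13 + 13 + 3 = 29
Alice→Dave→Judy→Nora: 18 + 17 + 3 = 38
Alice→Judy→Nora: 4 + 3 = 7
The minimum is 7.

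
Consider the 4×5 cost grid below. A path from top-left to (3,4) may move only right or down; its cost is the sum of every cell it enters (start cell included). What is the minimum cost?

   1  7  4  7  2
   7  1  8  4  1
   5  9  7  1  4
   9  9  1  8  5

31

Take r0c0 r0c1 r0c2 r0c3 r0c4 r1c4 r2c4 r3c4 for a total of 1 + 7 + 4 + 7 + 2 + 1 + 4 + 5 = 31.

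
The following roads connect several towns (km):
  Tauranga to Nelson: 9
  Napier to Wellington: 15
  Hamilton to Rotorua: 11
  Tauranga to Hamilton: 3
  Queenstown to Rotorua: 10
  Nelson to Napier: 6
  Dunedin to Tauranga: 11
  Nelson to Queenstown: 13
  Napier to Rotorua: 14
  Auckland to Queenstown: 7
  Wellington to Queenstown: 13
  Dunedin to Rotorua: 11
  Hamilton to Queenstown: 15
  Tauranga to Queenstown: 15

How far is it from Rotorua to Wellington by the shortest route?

Comparing a few candidate routes:
Rotorua - Queenstown - Wellington: 10 + 13 = 23
Rotorua - Napier - Wellington: 14 + 15 = 29
Rotorua - Hamilton - Queenstown - Wellington: 11 + 15 + 13 = 39
The minimum is 23 km.

23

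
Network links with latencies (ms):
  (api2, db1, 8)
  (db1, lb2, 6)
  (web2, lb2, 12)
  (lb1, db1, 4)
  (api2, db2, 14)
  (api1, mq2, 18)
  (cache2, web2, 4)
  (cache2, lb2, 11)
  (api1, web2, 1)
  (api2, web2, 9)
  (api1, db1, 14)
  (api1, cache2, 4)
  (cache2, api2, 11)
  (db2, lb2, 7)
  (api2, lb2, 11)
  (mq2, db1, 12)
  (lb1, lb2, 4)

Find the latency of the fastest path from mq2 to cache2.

22

A few of the mq2→cache2 routes:
mq2→api1→cache2: 18 + 4 = 22
mq2→db1→api1→cache2: 12 + 14 + 4 = 30
mq2→db1→lb2→cache2: 12 + 6 + 11 = 29
mq2→api1→web2→cache2: 18 + 1 + 4 = 23
mq2→db1→api2→cache2: 12 + 8 + 11 = 31
Shortest: 22 ms.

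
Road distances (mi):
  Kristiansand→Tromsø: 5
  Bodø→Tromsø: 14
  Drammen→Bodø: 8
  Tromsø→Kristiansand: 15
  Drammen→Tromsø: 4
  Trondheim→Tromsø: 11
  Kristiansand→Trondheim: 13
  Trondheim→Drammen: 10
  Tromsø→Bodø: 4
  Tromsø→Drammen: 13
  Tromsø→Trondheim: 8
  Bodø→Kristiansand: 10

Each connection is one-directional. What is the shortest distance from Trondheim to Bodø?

Candidate routes:
Trondheim → Drammen → Tromsø → Bodø: 10 + 4 + 4 = 18
Trondheim → Drammen → Bodø: 10 + 8 = 18
Trondheim → Tromsø → Bodø: 11 + 4 = 15
Trondheim → Tromsø → Drammen → Bodø: 11 + 13 + 8 = 32
The minimum is 15 mi.

15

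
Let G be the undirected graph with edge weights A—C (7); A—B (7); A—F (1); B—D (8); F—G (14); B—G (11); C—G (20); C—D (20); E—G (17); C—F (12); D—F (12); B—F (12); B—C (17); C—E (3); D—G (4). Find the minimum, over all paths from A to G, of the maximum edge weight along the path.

8

Comparing a few candidate routes:
A -> B -> G: max(7, 11) = 11
A -> F -> B -> G: max(1, 12, 11) = 12
A -> B -> F -> D -> G: max(7, 12, 12, 4) = 12
A -> B -> D -> G: max(7, 8, 4) = 8
The minimum achievable maximum is 8.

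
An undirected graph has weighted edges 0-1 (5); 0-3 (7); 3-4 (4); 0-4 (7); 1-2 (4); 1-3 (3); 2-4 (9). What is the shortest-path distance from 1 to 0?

Candidate routes:
1 → 2 → 4 → 3 → 0: 4 + 9 + 4 + 7 = 24
1 → 3 → 4 → 0: 3 + 4 + 7 = 14
1 → 2 → 4 → 0: 4 + 9 + 7 = 20
1 → 0: 5
1 → 3 → 0: 3 + 7 = 10
The minimum is 5.

5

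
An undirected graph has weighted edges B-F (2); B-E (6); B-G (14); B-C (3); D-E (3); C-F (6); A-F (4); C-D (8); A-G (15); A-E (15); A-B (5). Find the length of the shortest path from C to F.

5

Some routes from C to F:
C -> F: 6
C -> B -> F: 3 + 2 = 5
C -> B -> A -> F: 3 + 5 + 4 = 12
C -> D -> E -> B -> A -> F: 8 + 3 + 6 + 5 + 4 = 26
C -> D -> E -> B -> F: 8 + 3 + 6 + 2 = 19
Best route has total 5.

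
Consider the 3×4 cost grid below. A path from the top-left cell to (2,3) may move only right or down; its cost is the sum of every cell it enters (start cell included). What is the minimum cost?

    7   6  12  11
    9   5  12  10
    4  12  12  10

50

Take r0c0 → r0c1 → r1c1 → r1c2 → r1c3 → r2c3 for a total of 7 + 6 + 5 + 12 + 10 + 10 = 50.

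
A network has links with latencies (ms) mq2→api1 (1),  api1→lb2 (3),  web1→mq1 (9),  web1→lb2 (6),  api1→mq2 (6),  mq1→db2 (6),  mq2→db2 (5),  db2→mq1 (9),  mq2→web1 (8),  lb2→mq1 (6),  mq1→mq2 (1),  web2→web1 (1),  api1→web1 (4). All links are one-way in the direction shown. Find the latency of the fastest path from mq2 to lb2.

Paths from mq2 to lb2:
mq2 - api1 - web1 - lb2: 1 + 4 + 6 = 11
mq2 - web1 - lb2: 8 + 6 = 14
mq2 - api1 - lb2: 1 + 3 = 4
The minimum is 4 ms.

4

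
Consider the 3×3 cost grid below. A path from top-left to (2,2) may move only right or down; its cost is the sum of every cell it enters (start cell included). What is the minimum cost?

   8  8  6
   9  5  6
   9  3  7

31

Path r0c0 r0c1 r1c1 r2c1 r2c2: 8 + 8 + 5 + 3 + 7 = 31.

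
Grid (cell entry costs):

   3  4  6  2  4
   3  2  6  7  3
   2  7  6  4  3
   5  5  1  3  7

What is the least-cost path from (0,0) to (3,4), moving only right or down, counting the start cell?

One optimal route is (0,0) → (1,0) → (2,0) → (3,0) → (3,1) → (3,2) → (3,3) → (3,4).
Its cost is 3 + 3 + 2 + 5 + 5 + 1 + 3 + 7 = 29.
(Top row then right column would cost 32.)

29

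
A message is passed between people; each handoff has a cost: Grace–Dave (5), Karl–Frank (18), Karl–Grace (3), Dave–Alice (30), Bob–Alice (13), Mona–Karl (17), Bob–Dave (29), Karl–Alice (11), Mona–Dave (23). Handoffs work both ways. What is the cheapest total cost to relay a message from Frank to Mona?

35

Checking several routes:
Frank → Karl → Alice → Dave → Mona: 18 + 11 + 30 + 23 = 82
Frank → Karl → Mona: 18 + 17 = 35
Frank → Karl → Grace → Dave → Mona: 18 + 3 + 5 + 23 = 49
Shortest: 35.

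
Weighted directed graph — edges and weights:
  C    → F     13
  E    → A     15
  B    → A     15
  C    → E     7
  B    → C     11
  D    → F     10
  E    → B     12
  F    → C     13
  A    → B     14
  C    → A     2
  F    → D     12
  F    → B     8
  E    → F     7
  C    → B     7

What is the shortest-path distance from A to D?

Routes from A to D:
A→B→C→F→D: 14 + 11 + 13 + 12 = 50
A→B→C→E→F→D: 14 + 11 + 7 + 7 + 12 = 51
The minimum is 50.

50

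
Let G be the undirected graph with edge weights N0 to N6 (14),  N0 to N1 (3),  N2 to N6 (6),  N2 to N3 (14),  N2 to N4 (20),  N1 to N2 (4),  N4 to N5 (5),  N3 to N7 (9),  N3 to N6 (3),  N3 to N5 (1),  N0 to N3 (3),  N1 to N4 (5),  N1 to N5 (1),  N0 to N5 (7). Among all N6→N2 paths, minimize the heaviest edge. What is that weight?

4

Checking several routes:
N6 → N3 → N5 → N1 → N2: max(3, 1, 1, 4) = 4
N6 → N3 → N5 → N4 → N1 → N2: max(3, 1, 5, 5, 4) = 5
N6 → N3 → N0 → N1 → N2: max(3, 3, 3, 4) = 4
Smallest bottleneck: 4.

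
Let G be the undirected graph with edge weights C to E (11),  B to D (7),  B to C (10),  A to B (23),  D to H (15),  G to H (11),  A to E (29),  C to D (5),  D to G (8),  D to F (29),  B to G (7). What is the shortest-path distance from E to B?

Candidate routes:
E-C-D-B: 11 + 5 + 7 = 23
E-C-D-H-G-B: 11 + 5 + 15 + 11 + 7 = 49
E-A-B: 29 + 23 = 52
E-C-B: 11 + 10 = 21
E-C-D-G-B: 11 + 5 + 8 + 7 = 31
Shortest: 21.

21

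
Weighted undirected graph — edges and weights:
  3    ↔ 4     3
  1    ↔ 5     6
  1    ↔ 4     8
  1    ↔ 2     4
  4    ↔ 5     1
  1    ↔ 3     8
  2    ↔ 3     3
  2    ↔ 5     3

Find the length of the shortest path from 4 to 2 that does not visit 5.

6

A few of the 4→2 routes:
4 → 3 → 2: 3 + 3 = 6
4 → 3 → 1 → 2: 3 + 8 + 4 = 15
4 → 1 → 2: 8 + 4 = 12
Best route has total 6.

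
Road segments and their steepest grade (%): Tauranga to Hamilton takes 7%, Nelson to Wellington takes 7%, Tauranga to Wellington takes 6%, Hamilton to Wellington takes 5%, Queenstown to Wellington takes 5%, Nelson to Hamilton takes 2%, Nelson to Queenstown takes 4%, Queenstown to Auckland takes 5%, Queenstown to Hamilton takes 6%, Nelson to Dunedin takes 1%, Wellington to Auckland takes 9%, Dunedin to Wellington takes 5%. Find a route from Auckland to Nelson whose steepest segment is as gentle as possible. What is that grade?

Checking several routes:
Auckland - Queenstown - Wellington - Dunedin - Nelson: max(5, 5, 5, 1) = 5
Auckland - Queenstown - Nelson: max(5, 4) = 5
Auckland - Queenstown - Wellington - Hamilton - Nelson: max(5, 5, 5, 2) = 5
Best route has worst link 5%.

5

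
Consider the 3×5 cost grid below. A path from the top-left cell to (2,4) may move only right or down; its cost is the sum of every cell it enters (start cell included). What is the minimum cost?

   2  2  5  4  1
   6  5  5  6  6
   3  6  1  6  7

Path [0,0] [0,1] [0,2] [0,3] [0,4] [1,4] [2,4]: 2 + 2 + 5 + 4 + 1 + 6 + 7 = 27.

27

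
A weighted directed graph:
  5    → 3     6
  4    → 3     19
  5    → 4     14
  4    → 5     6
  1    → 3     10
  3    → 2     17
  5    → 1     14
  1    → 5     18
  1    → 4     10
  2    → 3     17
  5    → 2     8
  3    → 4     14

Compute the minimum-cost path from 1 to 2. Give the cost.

24

Checking several routes:
1 -> 3 -> 2: 10 + 17 = 27
1 -> 5 -> 2: 18 + 8 = 26
1 -> 4 -> 5 -> 2: 10 + 6 + 8 = 24
The minimum is 24.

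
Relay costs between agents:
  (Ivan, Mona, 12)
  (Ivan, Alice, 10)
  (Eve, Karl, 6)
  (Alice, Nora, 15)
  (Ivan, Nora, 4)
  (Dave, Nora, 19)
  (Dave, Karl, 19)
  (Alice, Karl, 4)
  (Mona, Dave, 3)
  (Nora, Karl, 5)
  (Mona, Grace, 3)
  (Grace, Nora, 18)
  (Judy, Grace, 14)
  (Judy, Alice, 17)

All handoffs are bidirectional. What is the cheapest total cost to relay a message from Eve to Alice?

Some routes from Eve to Alice:
Eve - Karl - Alice: 6 + 4 = 10
Eve - Karl - Nora - Alice: 6 + 5 + 15 = 26
Eve - Karl - Nora - Ivan - Alice: 6 + 5 + 4 + 10 = 25
The minimum is 10.

10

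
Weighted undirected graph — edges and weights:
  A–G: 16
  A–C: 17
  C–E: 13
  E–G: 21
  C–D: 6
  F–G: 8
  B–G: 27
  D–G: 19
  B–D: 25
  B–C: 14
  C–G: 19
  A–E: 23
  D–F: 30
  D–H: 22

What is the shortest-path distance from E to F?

29

Checking several routes:
E → G → F: 21 + 8 = 29
E → C → D → G → F: 13 + 6 + 19 + 8 = 46
E → C → G → F: 13 + 19 + 8 = 40
Best route has total 29.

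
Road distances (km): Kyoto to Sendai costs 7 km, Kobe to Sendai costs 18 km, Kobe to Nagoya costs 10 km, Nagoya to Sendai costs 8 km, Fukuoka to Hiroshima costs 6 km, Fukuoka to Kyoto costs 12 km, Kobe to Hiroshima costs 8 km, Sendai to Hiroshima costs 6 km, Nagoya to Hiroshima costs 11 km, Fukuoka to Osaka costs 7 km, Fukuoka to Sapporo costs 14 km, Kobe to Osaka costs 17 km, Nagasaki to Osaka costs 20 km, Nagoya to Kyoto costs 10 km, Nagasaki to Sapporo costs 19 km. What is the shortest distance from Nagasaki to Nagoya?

Checking several routes:
Nagasaki → Osaka → Fukuoka → Hiroshima → Nagoya: 20 + 7 + 6 + 11 = 44
Nagasaki → Osaka → Kobe → Nagoya: 20 + 17 + 10 = 47
Nagasaki → Osaka → Fukuoka → Hiroshima → Kobe → Nagoya: 20 + 7 + 6 + 8 + 10 = 51
Nagasaki → Osaka → Fukuoka → Kyoto → Nagoya: 20 + 7 + 12 + 10 = 49
Nagasaki → Osaka → Fukuoka → Hiroshima → Sendai → Nagoya: 20 + 7 + 6 + 6 + 8 = 47
Nagasaki → Sapporo → Fukuoka → Hiroshima → Nagoya: 19 + 14 + 6 + 11 = 50
Shortest: 44 km.

44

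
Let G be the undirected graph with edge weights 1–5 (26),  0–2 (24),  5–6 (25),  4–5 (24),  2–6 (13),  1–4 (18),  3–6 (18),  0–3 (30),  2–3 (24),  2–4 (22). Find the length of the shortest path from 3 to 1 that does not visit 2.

Routes from 3 to 1 avoiding 2:
3 → 6 → 5 → 4 → 1: 18 + 25 + 24 + 18 = 85
3 → 6 → 5 → 1: 18 + 25 + 26 = 69
Shortest: 69.

69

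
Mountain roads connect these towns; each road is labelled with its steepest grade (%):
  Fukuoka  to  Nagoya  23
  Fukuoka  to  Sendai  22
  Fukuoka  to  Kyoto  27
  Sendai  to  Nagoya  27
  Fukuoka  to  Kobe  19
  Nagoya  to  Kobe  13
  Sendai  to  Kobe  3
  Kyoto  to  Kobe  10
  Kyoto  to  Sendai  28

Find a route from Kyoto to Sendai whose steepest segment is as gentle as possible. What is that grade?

10

Some routes from Kyoto to Sendai:
Kyoto - Kobe - Nagoya - Fukuoka - Sendai: max(10, 13, 23, 22) = 23
Kyoto - Kobe - Sendai: max(10, 3) = 10
Kyoto - Kobe - Fukuoka - Sendai: max(10, 19, 22) = 22
Kyoto - Kobe - Fukuoka - Nagoya - Sendai: max(10, 19, 23, 27) = 27
Best route has worst link 10%.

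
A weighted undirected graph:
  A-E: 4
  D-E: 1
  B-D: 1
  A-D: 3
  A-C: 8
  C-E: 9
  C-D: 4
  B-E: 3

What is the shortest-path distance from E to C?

5

Comparing a few candidate routes:
E - C: 9
E - D - C: 1 + 4 = 5
E - B - D - C: 3 + 1 + 4 = 8
Shortest: 5.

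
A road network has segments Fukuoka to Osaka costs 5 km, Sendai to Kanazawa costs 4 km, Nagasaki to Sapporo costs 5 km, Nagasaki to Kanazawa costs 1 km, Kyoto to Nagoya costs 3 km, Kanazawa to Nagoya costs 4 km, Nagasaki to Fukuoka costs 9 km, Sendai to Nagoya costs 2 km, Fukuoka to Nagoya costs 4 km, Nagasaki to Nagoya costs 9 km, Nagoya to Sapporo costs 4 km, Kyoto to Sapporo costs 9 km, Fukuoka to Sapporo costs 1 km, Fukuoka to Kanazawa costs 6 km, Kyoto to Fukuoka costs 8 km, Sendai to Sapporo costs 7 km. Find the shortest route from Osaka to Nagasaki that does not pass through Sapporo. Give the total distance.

12

Checking several routes:
Osaka -> Fukuoka -> Kanazawa -> Nagasaki: 5 + 6 + 1 = 12
Osaka -> Fukuoka -> Nagoya -> Nagasaki: 5 + 4 + 9 = 18
Osaka -> Fukuoka -> Nagoya -> Sendai -> Kanazawa -> Nagasaki: 5 + 4 + 2 + 4 + 1 = 16
Osaka -> Fukuoka -> Nagasaki: 5 + 9 = 14
Osaka -> Fukuoka -> Nagoya -> Kanazawa -> Nagasaki: 5 + 4 + 4 + 1 = 14
Shortest: 12 km.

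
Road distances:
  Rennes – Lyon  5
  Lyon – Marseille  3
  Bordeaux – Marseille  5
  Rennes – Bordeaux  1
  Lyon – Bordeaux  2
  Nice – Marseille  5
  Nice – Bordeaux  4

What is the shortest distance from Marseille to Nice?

5

Comparing a few candidate routes:
Marseille-Nice: 5
Marseille-Lyon-Bordeaux-Nice: 3 + 2 + 4 = 9
Marseille-Bordeaux-Nice: 5 + 4 = 9
Best route has total 5.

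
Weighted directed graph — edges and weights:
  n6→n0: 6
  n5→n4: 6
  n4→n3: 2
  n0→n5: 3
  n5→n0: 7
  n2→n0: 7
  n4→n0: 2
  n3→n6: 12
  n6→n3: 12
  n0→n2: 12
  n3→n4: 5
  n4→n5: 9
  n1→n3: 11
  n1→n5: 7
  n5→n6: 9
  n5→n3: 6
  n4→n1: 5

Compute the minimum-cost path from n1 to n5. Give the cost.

Checking several routes:
n1 → n3 → n4 → n0 → n5: 11 + 5 + 2 + 3 = 21
n1 → n3 → n4 → n5: 11 + 5 + 9 = 25
n1 → n5: 7
Best route has total 7.

7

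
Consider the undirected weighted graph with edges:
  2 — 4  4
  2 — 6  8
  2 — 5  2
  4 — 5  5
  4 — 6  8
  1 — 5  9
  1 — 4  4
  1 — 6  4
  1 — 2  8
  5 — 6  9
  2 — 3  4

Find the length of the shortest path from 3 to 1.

Checking several routes:
3 → 2 → 5 → 1: 4 + 2 + 9 = 15
3 → 2 → 1: 4 + 8 = 12
3 → 2 → 4 → 1: 4 + 4 + 4 = 12
3 → 2 → 5 → 4 → 1: 4 + 2 + 5 + 4 = 15
The minimum is 12.

12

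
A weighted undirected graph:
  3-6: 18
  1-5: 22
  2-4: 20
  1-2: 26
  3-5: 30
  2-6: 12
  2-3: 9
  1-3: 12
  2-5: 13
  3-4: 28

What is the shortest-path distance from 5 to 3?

Checking several routes:
5→1→3: 22 + 12 = 34
5→3: 30
5→2→6→3: 13 + 12 + 18 = 43
5→2→1→3: 13 + 26 + 12 = 51
5→2→3: 13 + 9 = 22
Shortest: 22.

22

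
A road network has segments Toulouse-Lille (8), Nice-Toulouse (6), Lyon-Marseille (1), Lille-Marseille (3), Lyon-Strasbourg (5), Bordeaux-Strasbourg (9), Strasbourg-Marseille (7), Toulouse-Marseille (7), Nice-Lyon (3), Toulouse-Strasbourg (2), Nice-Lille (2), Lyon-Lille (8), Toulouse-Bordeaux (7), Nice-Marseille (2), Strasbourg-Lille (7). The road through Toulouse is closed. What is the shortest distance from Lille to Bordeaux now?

Some routes from Lille to Bordeaux avoiding Toulouse:
Lille→Marseille→Strasbourg→Bordeaux: 3 + 7 + 9 = 19
Lille→Strasbourg→Bordeaux: 7 + 9 = 16
Lille→Marseille→Lyon→Strasbourg→Bordeaux: 3 + 1 + 5 + 9 = 18
Shortest: 16 mi.

16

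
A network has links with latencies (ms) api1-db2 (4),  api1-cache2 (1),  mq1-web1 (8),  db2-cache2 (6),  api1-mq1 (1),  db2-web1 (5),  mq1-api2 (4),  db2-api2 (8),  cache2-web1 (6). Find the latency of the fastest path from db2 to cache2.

5

Comparing a few candidate routes:
db2→web1→cache2: 5 + 6 = 11
db2→api1→cache2: 4 + 1 = 5
db2→api1→mq1→web1→cache2: 4 + 1 + 8 + 6 = 19
db2→cache2: 6
db2→api2→mq1→api1→cache2: 8 + 4 + 1 + 1 = 14
db2→web1→mq1→api1→cache2: 5 + 8 + 1 + 1 = 15
Shortest: 5 ms.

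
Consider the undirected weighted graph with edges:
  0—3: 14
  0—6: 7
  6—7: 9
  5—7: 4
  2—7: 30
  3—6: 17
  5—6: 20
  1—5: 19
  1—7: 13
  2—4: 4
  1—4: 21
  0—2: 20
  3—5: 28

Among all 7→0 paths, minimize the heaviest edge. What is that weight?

9

Comparing a few candidate routes:
7→1→5→6→3→0: max(13, 19, 20, 17, 14) = 20
7→6→3→0: max(9, 17, 14) = 17
7→6→0: max(9, 7) = 9
7→1→5→6→0: max(13, 19, 20, 7) = 20
Best route has worst link 9.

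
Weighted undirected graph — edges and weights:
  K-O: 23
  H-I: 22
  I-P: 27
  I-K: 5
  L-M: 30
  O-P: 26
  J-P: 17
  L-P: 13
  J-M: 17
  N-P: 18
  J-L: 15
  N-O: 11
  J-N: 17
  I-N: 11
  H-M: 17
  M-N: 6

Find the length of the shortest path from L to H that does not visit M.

62

A few of the L→H routes:
L → J → N → I → H: 15 + 17 + 11 + 22 = 65
L → P → J → N → I → H: 13 + 17 + 17 + 11 + 22 = 80
L → P → N → I → H: 13 + 18 + 11 + 22 = 64
L → J → P → I → H: 15 + 17 + 27 + 22 = 81
L → P → I → H: 13 + 27 + 22 = 62
L → P → O → N → I → H: 13 + 26 + 11 + 11 + 22 = 83
The minimum is 62.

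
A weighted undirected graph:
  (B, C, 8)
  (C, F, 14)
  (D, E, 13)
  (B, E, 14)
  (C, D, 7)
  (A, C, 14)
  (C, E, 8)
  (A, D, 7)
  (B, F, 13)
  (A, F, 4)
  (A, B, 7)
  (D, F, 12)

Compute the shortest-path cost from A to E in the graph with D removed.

21

Some routes from A to E avoiding D:
A-B-E: 7 + 14 = 21
A-B-C-E: 7 + 8 + 8 = 23
A-F-C-E: 4 + 14 + 8 = 26
A-F-B-E: 4 + 13 + 14 = 31
A-C-E: 14 + 8 = 22
The minimum is 21.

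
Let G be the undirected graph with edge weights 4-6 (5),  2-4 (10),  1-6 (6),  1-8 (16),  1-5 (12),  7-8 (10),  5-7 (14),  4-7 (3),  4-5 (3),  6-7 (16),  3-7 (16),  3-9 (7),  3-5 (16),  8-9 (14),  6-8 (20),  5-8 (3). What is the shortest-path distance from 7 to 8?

Checking several routes:
7 -> 8: 10
7 -> 6 -> 4 -> 5 -> 8: 16 + 5 + 3 + 3 = 27
7 -> 4 -> 5 -> 8: 3 + 3 + 3 = 9
7 -> 4 -> 6 -> 1 -> 5 -> 8: 3 + 5 + 6 + 12 + 3 = 29
7 -> 4 -> 6 -> 8: 3 + 5 + 20 = 28
7 -> 5 -> 8: 14 + 3 = 17
Shortest: 9.

9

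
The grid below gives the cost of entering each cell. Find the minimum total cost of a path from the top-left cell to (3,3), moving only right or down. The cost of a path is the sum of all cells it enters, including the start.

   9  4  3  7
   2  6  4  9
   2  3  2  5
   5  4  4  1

23

One optimal route is [0,0] -> [1,0] -> [2,0] -> [2,1] -> [2,2] -> [3,2] -> [3,3].
Its cost is 9 + 2 + 2 + 3 + 2 + 4 + 1 = 23.
For comparison, the top-then-right route costs 38.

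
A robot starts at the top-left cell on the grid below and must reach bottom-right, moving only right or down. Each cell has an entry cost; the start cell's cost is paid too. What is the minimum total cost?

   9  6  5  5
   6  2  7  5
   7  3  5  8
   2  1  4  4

29

Path [0,0]→[0,1]→[1,1]→[2,1]→[3,1]→[3,2]→[3,3]: 9 + 6 + 2 + 3 + 1 + 4 + 4 = 29.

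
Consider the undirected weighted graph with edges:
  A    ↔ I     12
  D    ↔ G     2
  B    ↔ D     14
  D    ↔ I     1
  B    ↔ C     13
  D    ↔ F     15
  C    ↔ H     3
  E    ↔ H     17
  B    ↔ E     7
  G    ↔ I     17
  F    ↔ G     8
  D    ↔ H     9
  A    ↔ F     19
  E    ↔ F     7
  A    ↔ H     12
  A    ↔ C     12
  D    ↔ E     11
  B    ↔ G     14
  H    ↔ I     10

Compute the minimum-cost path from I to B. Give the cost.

15

Comparing a few candidate routes:
I -> D -> G -> B: 1 + 2 + 14 = 17
I -> D -> B: 1 + 14 = 15
I -> H -> C -> B: 10 + 3 + 13 = 26
I -> D -> H -> C -> B: 1 + 9 + 3 + 13 = 26
I -> D -> G -> F -> E -> B: 1 + 2 + 8 + 7 + 7 = 25
I -> D -> E -> B: 1 + 11 + 7 = 19
Best route has total 15.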